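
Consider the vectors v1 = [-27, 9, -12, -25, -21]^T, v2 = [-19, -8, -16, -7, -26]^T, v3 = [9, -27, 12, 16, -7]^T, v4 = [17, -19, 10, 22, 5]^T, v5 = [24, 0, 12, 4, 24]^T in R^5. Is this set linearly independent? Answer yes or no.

Form the matrix with these vectors as rows and row reduce.
R2 ← R2 − (19/27)·R1: [0, -43/3, -68/9, 286/27, -101/9]
R3 ← R3 + (1/3)·R1: [0, -24, 8, 23/3, -14]
R4 ← R4 + (17/27)·R1: [0, -40/3, 22/9, 169/27, -74/9]
R5 ← R5 + (8/9)·R1: [0, 8, 4/3, -164/9, 16/3]
R3 ← R3 − (72/43)·R2: [0, 0, 888/43, -433/43, 206/43]
R4 ← R4 − (40/43)·R2: [0, 0, 1222/129, -1391/387, 286/129]
R5 ← R5 + (24/43)·R2: [0, 0, -124/43, -1588/129, -40/43]
R4 ← R4 − (611/1332)·R3: [0, 0, 0, 455/444, 13/666]
R5 ← R5 + (31/222)·R3: [0, 0, 0, -1015/74, -29/111]
R5 ← R5 + (174/13)·R4: [0, 0, 0, 0, 0]
4 nonzero rows, so the 5 vectors span a space of dimension 4.
Since 4 < 5, the vectors are linearly dependent.

no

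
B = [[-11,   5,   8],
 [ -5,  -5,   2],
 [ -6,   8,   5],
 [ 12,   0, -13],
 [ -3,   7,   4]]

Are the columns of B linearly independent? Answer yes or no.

Row reduce B to echelon form.
R2 ← R2 − (5/11)·R1: [0, -80/11, -18/11]
R3 ← R3 − (6/11)·R1: [0, 58/11, 7/11]
R4 ← R4 + (12/11)·R1: [0, 60/11, -47/11]
R5 ← R5 − (3/11)·R1: [0, 62/11, 20/11]
R3 ← R3 + (29/40)·R2: [0, 0, -11/20]
R4 ← R4 + (3/4)·R2: [0, 0, -11/2]
R5 ← R5 + (31/40)·R2: [0, 0, 11/20]
R4 ← R4 − (10)·R3: [0, 0, 0]
R5 ← R5 + R3: [0, 0, 0]
3 pivots among 3 columns.
Every column is a pivot column, so the columns are linearly independent.

yes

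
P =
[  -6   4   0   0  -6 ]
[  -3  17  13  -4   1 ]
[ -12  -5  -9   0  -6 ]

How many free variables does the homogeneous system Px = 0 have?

2

Row reduce to echelon form.
R2 ← R2 − (1/2)·R1: [0, 15, 13, -4, 4]
R3 ← R3 − (2)·R1: [0, -13, -9, 0, 6]
R3 ← R3 + (13/15)·R2: [0, 0, 34/15, -52/15, 142/15]
3 nonzero rows, so rank(P) = 3.
P has 5 columns; by rank–nullity, nullity = 5 − 3 = 2.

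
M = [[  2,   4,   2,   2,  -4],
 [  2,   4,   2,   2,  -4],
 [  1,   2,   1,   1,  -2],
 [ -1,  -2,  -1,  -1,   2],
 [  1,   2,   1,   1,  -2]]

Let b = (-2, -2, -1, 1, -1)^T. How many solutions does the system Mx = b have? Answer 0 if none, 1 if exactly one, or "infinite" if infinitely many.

infinite

Row reduce the augmented matrix [M | b].
R2 ← R2 − R1: [0, 0, 0, 0, 0, 0]
R3 ← R3 − (1/2)·R1: [0, 0, 0, 0, 0, 0]
R4 ← R4 + (1/2)·R1: [0, 0, 0, 0, 0, 0]
R5 ← R5 − (1/2)·R1: [0, 0, 0, 0, 0, 0]
The echelon form has 1 nonzero rows, and every pivot lies in the first 5 columns, so rank(M) = rank([M|b]) = 1.
The system is consistent.
rank = 1 < 5 unknowns, so there are infinitely many solutions.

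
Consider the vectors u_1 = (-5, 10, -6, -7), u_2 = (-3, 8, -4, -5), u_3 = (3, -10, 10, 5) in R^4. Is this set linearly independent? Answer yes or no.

yes

Form the matrix with these vectors as rows and row reduce.
R2 ← R2 − (3/5)·R1: [0, 2, -2/5, -4/5]
R3 ← R3 + (3/5)·R1: [0, -4, 32/5, 4/5]
R3 ← R3 + (2)·R2: [0, 0, 28/5, -4/5]
3 nonzero rows, so the 3 vectors span a space of dimension 3.
Since 3 = 3, the vectors are linearly independent.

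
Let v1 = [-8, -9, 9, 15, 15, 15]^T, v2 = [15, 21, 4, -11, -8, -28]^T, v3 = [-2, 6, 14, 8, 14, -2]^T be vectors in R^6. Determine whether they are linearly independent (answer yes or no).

Form the matrix with these vectors as rows and row reduce.
R2 ← R2 + (15/8)·R1: [0, 33/8, 167/8, 137/8, 161/8, 1/8]
R3 ← R3 − (1/4)·R1: [0, 33/4, 47/4, 17/4, 41/4, -23/4]
R3 ← R3 − (2)·R2: [0, 0, -30, -30, -30, -6]
3 nonzero rows, so the 3 vectors span a space of dimension 3.
Since 3 = 3, the vectors are linearly independent.

yes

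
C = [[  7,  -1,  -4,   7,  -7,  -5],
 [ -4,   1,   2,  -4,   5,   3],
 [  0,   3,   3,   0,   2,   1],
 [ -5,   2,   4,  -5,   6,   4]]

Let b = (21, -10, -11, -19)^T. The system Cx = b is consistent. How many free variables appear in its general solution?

Row reduce the augmented matrix [C | b].
R2 ← R2 + (4/7)·R1: [0, 3/7, -2/7, 0, 1, 1/7, 2]
R4 ← R4 + (5/7)·R1: [0, 9/7, 8/7, 0, 1, 3/7, -4]
R3 ← R3 − (7)·R2: [0, 0, 5, 0, -5, 0, -25]
R4 ← R4 − (3)·R2: [0, 0, 2, 0, -2, 0, -10]
R4 ← R4 − (2/5)·R3: [0, 0, 0, 0, 0, 0, 0]
The echelon form has 3 nonzero rows, and every pivot lies in the first 6 columns, so rank(C) = rank([C|b]) = 3.
The system is consistent.
Free variables = (unknowns) − (rank) = 6 − 3 = 3.

3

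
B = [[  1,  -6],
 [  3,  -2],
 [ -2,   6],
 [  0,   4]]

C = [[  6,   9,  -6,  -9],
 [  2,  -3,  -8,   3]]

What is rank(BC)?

First compute BC:
[[ -6,  27,  42, -27],
 [ 14,  33,  -2, -33],
 [  0, -36, -36,  36],
 [  8, -12, -32,  12]]
Now row reduce the product.
R2 ← R2 + (7/3)·R1: [0, 96, 96, -96]
R4 ← R4 + (4/3)·R1: [0, 24, 24, -24]
R3 ← R3 + (3/8)·R2: [0, 0, 0, 0]
R4 ← R4 − (1/4)·R2: [0, 0, 0, 0]
2 nonzero rows, so rank(BC) = 2.

2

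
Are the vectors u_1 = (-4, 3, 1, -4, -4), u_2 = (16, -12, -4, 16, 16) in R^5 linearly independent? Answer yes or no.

Form the matrix with these vectors as rows and row reduce.
R2 ← R2 + (4)·R1: [0, 0, 0, 0, 0]
1 nonzero row, so the 2 vectors span a space of dimension 1.
Since 1 < 2, the vectors are linearly dependent.

no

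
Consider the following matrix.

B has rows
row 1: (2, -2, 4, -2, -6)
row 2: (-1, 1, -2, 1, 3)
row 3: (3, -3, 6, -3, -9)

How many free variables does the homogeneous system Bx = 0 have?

Row reduce to echelon form.
R2 ← R2 + (1/2)·R1: [0, 0, 0, 0, 0]
R3 ← R3 − (3/2)·R1: [0, 0, 0, 0, 0]
1 nonzero row, so rank(B) = 1.
B has 5 columns; by rank–nullity, nullity = 5 − 1 = 4.

4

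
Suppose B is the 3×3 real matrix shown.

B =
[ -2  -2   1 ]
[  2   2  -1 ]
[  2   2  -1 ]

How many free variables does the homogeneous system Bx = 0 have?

2

Row reduce to echelon form.
R2 ← R2 + R1: [0, 0, 0]
R3 ← R3 + R1: [0, 0, 0]
1 nonzero row, so rank(B) = 1.
B has 3 columns; by rank–nullity, nullity = 3 − 1 = 2.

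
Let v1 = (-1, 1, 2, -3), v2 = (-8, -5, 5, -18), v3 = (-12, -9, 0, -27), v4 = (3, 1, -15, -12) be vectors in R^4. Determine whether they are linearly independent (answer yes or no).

yes

Form the matrix with these vectors as rows and row reduce.
R2 ← R2 − (8)·R1: [0, -13, -11, 6]
R3 ← R3 − (12)·R1: [0, -21, -24, 9]
R4 ← R4 + (3)·R1: [0, 4, -9, -21]
R3 ← R3 − (21/13)·R2: [0, 0, -81/13, -9/13]
R4 ← R4 + (4/13)·R2: [0, 0, -161/13, -249/13]
R4 ← R4 − (161/81)·R3: [0, 0, 0, -160/9]
4 nonzero rows, so the 4 vectors span a space of dimension 4.
Since 4 = 4, the vectors are linearly independent.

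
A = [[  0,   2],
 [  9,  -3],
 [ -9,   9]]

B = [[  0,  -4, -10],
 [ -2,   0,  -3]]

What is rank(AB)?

2

First compute AB:
[[ -4,   0,  -6],
 [  6, -36, -81],
 [-18,  36,  63]]
Now row reduce the product.
R2 ← R2 + (3/2)·R1: [0, -36, -90]
R3 ← R3 − (9/2)·R1: [0, 36, 90]
R3 ← R3 + R2: [0, 0, 0]
2 nonzero rows, so rank(AB) = 2.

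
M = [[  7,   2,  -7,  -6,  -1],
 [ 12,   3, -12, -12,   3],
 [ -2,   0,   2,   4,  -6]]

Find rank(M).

2

Row reduce to echelon form.
R2 ← R2 − (12/7)·R1: [0, -3/7, 0, -12/7, 33/7]
R3 ← R3 + (2/7)·R1: [0, 4/7, 0, 16/7, -44/7]
R3 ← R3 + (4/3)·R2: [0, 0, 0, 0, 0]
Echelon form has 2 nonzero rows, so rank(M) = 2.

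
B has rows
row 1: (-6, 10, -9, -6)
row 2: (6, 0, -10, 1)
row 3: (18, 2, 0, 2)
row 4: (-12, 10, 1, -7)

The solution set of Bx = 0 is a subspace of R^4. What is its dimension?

Row reduce to echelon form.
R2 ← R2 + R1: [0, 10, -19, -5]
R3 ← R3 + (3)·R1: [0, 32, -27, -16]
R4 ← R4 − (2)·R1: [0, -10, 19, 5]
R3 ← R3 − (16/5)·R2: [0, 0, 169/5, 0]
R4 ← R4 + R2: [0, 0, 0, 0]
3 nonzero rows, so rank(B) = 3.
B has 4 columns; by rank–nullity, nullity = 4 − 3 = 1.

1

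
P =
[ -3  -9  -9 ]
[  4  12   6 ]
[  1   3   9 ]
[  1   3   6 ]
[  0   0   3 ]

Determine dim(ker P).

Row reduce to echelon form.
R2 ← R2 + (4/3)·R1: [0, 0, -6]
R3 ← R3 + (1/3)·R1: [0, 0, 6]
R4 ← R4 + (1/3)·R1: [0, 0, 3]
R3 ← R3 + R2: [0, 0, 0]
R4 ← R4 + (1/2)·R2: [0, 0, 0]
R5 ← R5 + (1/2)·R2: [0, 0, 0]
2 nonzero rows, so rank(P) = 2.
P has 3 columns; by rank–nullity, nullity = 3 − 2 = 1.

1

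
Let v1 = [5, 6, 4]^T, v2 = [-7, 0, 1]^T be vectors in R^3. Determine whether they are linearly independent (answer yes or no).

yes

Form the matrix with these vectors as rows and row reduce.
R2 ← R2 + (7/5)·R1: [0, 42/5, 33/5]
2 nonzero rows, so the 2 vectors span a space of dimension 2.
Since 2 = 2, the vectors are linearly independent.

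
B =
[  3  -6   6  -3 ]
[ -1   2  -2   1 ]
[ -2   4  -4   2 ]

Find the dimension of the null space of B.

3

Row reduce to echelon form.
R2 ← R2 + (1/3)·R1: [0, 0, 0, 0]
R3 ← R3 + (2/3)·R1: [0, 0, 0, 0]
1 nonzero row, so rank(B) = 1.
B has 4 columns; by rank–nullity, nullity = 4 − 1 = 3.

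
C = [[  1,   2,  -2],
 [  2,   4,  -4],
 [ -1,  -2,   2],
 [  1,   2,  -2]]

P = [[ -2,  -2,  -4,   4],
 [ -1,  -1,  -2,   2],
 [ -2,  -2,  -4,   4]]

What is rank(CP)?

First compute CP:
[[  0,   0,   0,   0],
 [  0,   0,   0,   0],
 [  0,   0,   0,   0],
 [  0,   0,   0,   0]]
Now row reduce the product.
0 nonzero rows, so rank(CP) = 0.

0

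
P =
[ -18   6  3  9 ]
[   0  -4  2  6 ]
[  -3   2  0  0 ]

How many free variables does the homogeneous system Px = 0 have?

2

Row reduce to echelon form.
R3 ← R3 − (1/6)·R1: [0, 1, -1/2, -3/2]
R3 ← R3 + (1/4)·R2: [0, 0, 0, 0]
2 nonzero rows, so rank(P) = 2.
P has 4 columns; by rank–nullity, nullity = 4 − 2 = 2.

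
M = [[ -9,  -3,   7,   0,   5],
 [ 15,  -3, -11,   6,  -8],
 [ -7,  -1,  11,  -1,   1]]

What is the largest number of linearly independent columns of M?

Row reduce to echelon form.
R2 ← R2 + (5/3)·R1: [0, -8, 2/3, 6, 1/3]
R3 ← R3 − (7/9)·R1: [0, 4/3, 50/9, -1, -26/9]
R3 ← R3 + (1/6)·R2: [0, 0, 17/3, 0, -17/6]
Echelon form has 3 nonzero rows, so rank(M) = 3.
The rank gives the maximum number of linearly independent columns: 3.

3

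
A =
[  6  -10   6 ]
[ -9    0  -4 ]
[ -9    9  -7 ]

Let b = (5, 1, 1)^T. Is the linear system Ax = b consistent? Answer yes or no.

Row reduce the augmented matrix [A | b].
R2 ← R2 + (3/2)·R1: [0, -15, 5, 17/2]
R3 ← R3 + (3/2)·R1: [0, -6, 2, 17/2]
R3 ← R3 − (2/5)·R2: [0, 0, 0, 51/10]
The echelon form has 3 nonzero rows; the last pivot sits in the augmented column, so rank(A) = 2 but rank([A|b]) = 3.
Since the ranks differ, the system is inconsistent.

no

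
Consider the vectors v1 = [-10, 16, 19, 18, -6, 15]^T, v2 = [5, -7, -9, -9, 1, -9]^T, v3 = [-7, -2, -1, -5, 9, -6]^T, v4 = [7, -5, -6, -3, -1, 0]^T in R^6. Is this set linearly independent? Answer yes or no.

Form the matrix with these vectors as rows and row reduce.
R2 ← R2 + (1/2)·R1: [0, 1, 1/2, 0, -2, -3/2]
R3 ← R3 − (7/10)·R1: [0, -66/5, -143/10, -88/5, 66/5, -33/2]
R4 ← R4 + (7/10)·R1: [0, 31/5, 73/10, 48/5, -26/5, 21/2]
R3 ← R3 + (66/5)·R2: [0, 0, -77/10, -88/5, -66/5, -363/10]
R4 ← R4 − (31/5)·R2: [0, 0, 21/5, 48/5, 36/5, 99/5]
R4 ← R4 + (6/11)·R3: [0, 0, 0, 0, 0, 0]
3 nonzero rows, so the 4 vectors span a space of dimension 3.
Since 3 < 4, the vectors are linearly dependent.

no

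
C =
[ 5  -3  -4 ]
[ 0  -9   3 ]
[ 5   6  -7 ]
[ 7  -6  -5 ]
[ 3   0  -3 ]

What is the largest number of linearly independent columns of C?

Row reduce to echelon form.
R3 ← R3 − R1: [0, 9, -3]
R4 ← R4 − (7/5)·R1: [0, -9/5, 3/5]
R5 ← R5 − (3/5)·R1: [0, 9/5, -3/5]
R3 ← R3 + R2: [0, 0, 0]
R4 ← R4 − (1/5)·R2: [0, 0, 0]
R5 ← R5 + (1/5)·R2: [0, 0, 0]
Echelon form has 2 nonzero rows, so rank(C) = 2.
The rank gives the maximum number of linearly independent columns: 2.

2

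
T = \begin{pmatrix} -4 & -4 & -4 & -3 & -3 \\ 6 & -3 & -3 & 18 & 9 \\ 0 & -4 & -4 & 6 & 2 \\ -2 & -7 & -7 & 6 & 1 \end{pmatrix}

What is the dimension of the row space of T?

Row reduce to echelon form.
R2 ← R2 + (3/2)·R1: [0, -9, -9, 27/2, 9/2]
R4 ← R4 − (1/2)·R1: [0, -5, -5, 15/2, 5/2]
R3 ← R3 − (4/9)·R2: [0, 0, 0, 0, 0]
R4 ← R4 − (5/9)·R2: [0, 0, 0, 0, 0]
Echelon form has 2 nonzero rows, so rank(T) = 2.
The row space has dimension equal to the rank: 2.

2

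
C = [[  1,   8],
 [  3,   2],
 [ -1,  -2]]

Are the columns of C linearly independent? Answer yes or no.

yes

Row reduce C to echelon form.
R2 ← R2 − (3)·R1: [0, -22]
R3 ← R3 + R1: [0, 6]
R3 ← R3 + (3/11)·R2: [0, 0]
2 pivots among 2 columns.
Every column is a pivot column, so the columns are linearly independent.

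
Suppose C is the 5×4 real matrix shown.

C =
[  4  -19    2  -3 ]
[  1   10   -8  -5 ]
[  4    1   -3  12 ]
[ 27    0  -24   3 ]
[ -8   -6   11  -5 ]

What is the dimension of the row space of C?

4

Row reduce to echelon form.
R2 ← R2 − (1/4)·R1: [0, 59/4, -17/2, -17/4]
R3 ← R3 − R1: [0, 20, -5, 15]
R4 ← R4 − (27/4)·R1: [0, 513/4, -75/2, 93/4]
R5 ← R5 + (2)·R1: [0, -44, 15, -11]
R3 ← R3 − (80/59)·R2: [0, 0, 385/59, 1225/59]
R4 ← R4 − (513/59)·R2: [0, 0, 2148/59, 3552/59]
R5 ← R5 + (176/59)·R2: [0, 0, -611/59, -1397/59]
R4 ← R4 − (2148/385)·R3: [0, 0, 0, -612/11]
R5 ← R5 + (611/385)·R3: [0, 0, 0, 102/11]
R5 ← R5 + (1/6)·R4: [0, 0, 0, 0]
Echelon form has 4 nonzero rows, so rank(C) = 4.
The row space has dimension equal to the rank: 4.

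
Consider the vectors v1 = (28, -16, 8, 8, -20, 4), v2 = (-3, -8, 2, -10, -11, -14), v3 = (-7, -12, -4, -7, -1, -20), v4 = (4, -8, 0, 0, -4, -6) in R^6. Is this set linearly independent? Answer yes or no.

no

Form the matrix with these vectors as rows and row reduce.
R2 ← R2 + (3/28)·R1: [0, -68/7, 20/7, -64/7, -92/7, -95/7]
R3 ← R3 + (1/4)·R1: [0, -16, -2, -5, -6, -19]
R4 ← R4 − (1/7)·R1: [0, -40/7, -8/7, -8/7, -8/7, -46/7]
R3 ← R3 − (28/17)·R2: [0, 0, -114/17, 171/17, 266/17, 57/17]
R4 ← R4 − (10/17)·R2: [0, 0, -48/17, 72/17, 112/17, 24/17]
R4 ← R4 − (8/19)·R3: [0, 0, 0, 0, 0, 0]
3 nonzero rows, so the 4 vectors span a space of dimension 3.
Since 3 < 4, the vectors are linearly dependent.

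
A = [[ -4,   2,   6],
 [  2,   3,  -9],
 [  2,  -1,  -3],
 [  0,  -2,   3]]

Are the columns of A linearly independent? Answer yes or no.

no

Row reduce A to echelon form.
R2 ← R2 + (1/2)·R1: [0, 4, -6]
R3 ← R3 + (1/2)·R1: [0, 0, 0]
R4 ← R4 + (1/2)·R2: [0, 0, 0]
2 pivots among 3 columns.
Only 2 < 3 pivot columns, so the columns are linearly dependent.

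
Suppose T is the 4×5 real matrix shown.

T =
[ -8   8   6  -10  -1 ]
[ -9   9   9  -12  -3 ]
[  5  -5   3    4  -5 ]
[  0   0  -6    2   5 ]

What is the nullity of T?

Row reduce to echelon form.
R2 ← R2 − (9/8)·R1: [0, 0, 9/4, -3/4, -15/8]
R3 ← R3 + (5/8)·R1: [0, 0, 27/4, -9/4, -45/8]
R3 ← R3 − (3)·R2: [0, 0, 0, 0, 0]
R4 ← R4 + (8/3)·R2: [0, 0, 0, 0, 0]
2 nonzero rows, so rank(T) = 2.
T has 5 columns; by rank–nullity, nullity = 5 − 2 = 3.

3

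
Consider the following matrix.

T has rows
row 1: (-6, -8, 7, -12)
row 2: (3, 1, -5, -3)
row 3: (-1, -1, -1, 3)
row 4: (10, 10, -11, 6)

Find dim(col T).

Row reduce to echelon form.
R2 ← R2 + (1/2)·R1: [0, -3, -3/2, -9]
R3 ← R3 − (1/6)·R1: [0, 1/3, -13/6, 5]
R4 ← R4 + (5/3)·R1: [0, -10/3, 2/3, -14]
R3 ← R3 + (1/9)·R2: [0, 0, -7/3, 4]
R4 ← R4 − (10/9)·R2: [0, 0, 7/3, -4]
R4 ← R4 + R3: [0, 0, 0, 0]
Echelon form has 3 nonzero rows, so rank(T) = 3.
The column space has dimension equal to the rank: 3.

3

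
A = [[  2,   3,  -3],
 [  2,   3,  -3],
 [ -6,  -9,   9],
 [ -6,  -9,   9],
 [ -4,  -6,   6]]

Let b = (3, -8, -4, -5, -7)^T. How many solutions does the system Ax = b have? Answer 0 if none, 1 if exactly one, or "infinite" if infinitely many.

Row reduce the augmented matrix [A | b].
R2 ← R2 − R1: [0, 0, 0, -11]
R3 ← R3 + (3)·R1: [0, 0, 0, 5]
R4 ← R4 + (3)·R1: [0, 0, 0, 4]
R5 ← R5 + (2)·R1: [0, 0, 0, -1]
R3 ← R3 + (5/11)·R2: [0, 0, 0, 0]
R4 ← R4 + (4/11)·R2: [0, 0, 0, 0]
R5 ← R5 − (1/11)·R2: [0, 0, 0, 0]
The echelon form has 2 nonzero rows; the last pivot sits in the augmented column, so rank(A) = 1 but rank([A|b]) = 2.
Since the ranks differ, the system is inconsistent.
It has no solutions.

0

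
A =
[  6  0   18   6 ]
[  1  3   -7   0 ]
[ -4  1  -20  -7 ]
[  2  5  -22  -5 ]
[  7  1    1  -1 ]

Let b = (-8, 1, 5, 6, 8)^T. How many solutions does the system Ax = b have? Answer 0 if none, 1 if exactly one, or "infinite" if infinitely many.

0

Row reduce the augmented matrix [A | b].
R2 ← R2 − (1/6)·R1: [0, 3, -10, -1, 7/3]
R3 ← R3 + (2/3)·R1: [0, 1, -8, -3, -1/3]
R4 ← R4 − (1/3)·R1: [0, 5, -28, -7, 26/3]
R5 ← R5 − (7/6)·R1: [0, 1, -20, -8, 52/3]
R3 ← R3 − (1/3)·R2: [0, 0, -14/3, -8/3, -10/9]
R4 ← R4 − (5/3)·R2: [0, 0, -34/3, -16/3, 43/9]
R5 ← R5 − (1/3)·R2: [0, 0, -50/3, -23/3, 149/9]
R4 ← R4 − (17/7)·R3: [0, 0, 0, 8/7, 157/21]
R5 ← R5 − (25/7)·R3: [0, 0, 0, 13/7, 431/21]
R5 ← R5 − (13/8)·R4: [0, 0, 0, 0, 67/8]
The echelon form has 5 nonzero rows; the last pivot sits in the augmented column, so rank(A) = 4 but rank([A|b]) = 5.
Since the ranks differ, the system is inconsistent.
It has no solutions.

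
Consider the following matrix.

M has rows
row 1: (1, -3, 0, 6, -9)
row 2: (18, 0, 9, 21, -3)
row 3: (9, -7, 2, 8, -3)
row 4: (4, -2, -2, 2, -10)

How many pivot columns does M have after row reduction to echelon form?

4

Row reduce to echelon form.
R2 ← R2 − (18)·R1: [0, 54, 9, -87, 159]
R3 ← R3 − (9)·R1: [0, 20, 2, -46, 78]
R4 ← R4 − (4)·R1: [0, 10, -2, -22, 26]
R3 ← R3 − (10/27)·R2: [0, 0, -4/3, -124/9, 172/9]
R4 ← R4 − (5/27)·R2: [0, 0, -11/3, -53/9, -31/9]
R4 ← R4 − (11/4)·R3: [0, 0, 0, 32, -56]
Echelon form has 4 nonzero rows, so rank(M) = 4.
Each nonzero row contributes one pivot column: 4 pivot columns.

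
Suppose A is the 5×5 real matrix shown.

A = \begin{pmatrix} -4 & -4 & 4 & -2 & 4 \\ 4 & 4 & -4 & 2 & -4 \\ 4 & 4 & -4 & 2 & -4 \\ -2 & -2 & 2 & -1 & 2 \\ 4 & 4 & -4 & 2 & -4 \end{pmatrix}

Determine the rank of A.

1

Row reduce to echelon form.
R2 ← R2 + R1: [0, 0, 0, 0, 0]
R3 ← R3 + R1: [0, 0, 0, 0, 0]
R4 ← R4 − (1/2)·R1: [0, 0, 0, 0, 0]
R5 ← R5 + R1: [0, 0, 0, 0, 0]
Echelon form has 1 nonzero row, so rank(A) = 1.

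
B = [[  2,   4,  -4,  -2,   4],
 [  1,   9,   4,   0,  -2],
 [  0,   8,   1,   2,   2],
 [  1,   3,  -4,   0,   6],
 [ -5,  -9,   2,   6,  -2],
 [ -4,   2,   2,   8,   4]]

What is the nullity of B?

Row reduce to echelon form.
R2 ← R2 − (1/2)·R1: [0, 7, 6, 1, -4]
R4 ← R4 − (1/2)·R1: [0, 1, -2, 1, 4]
R5 ← R5 + (5/2)·R1: [0, 1, -8, 1, 8]
R6 ← R6 + (2)·R1: [0, 10, -6, 4, 12]
R3 ← R3 − (8/7)·R2: [0, 0, -41/7, 6/7, 46/7]
R4 ← R4 − (1/7)·R2: [0, 0, -20/7, 6/7, 32/7]
R5 ← R5 − (1/7)·R2: [0, 0, -62/7, 6/7, 60/7]
R6 ← R6 − (10/7)·R2: [0, 0, -102/7, 18/7, 124/7]
R4 ← R4 − (20/41)·R3: [0, 0, 0, 18/41, 56/41]
R5 ← R5 − (62/41)·R3: [0, 0, 0, -18/41, -56/41]
R6 ← R6 − (102/41)·R3: [0, 0, 0, 18/41, 56/41]
R5 ← R5 + R4: [0, 0, 0, 0, 0]
R6 ← R6 − R4: [0, 0, 0, 0, 0]
4 nonzero rows, so rank(B) = 4.
B has 5 columns; by rank–nullity, nullity = 5 − 4 = 1.

1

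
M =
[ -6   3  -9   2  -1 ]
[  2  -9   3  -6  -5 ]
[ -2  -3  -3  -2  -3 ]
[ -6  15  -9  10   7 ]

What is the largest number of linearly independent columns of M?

Row reduce to echelon form.
R2 ← R2 + (1/3)·R1: [0, -8, 0, -16/3, -16/3]
R3 ← R3 − (1/3)·R1: [0, -4, 0, -8/3, -8/3]
R4 ← R4 − R1: [0, 12, 0, 8, 8]
R3 ← R3 − (1/2)·R2: [0, 0, 0, 0, 0]
R4 ← R4 + (3/2)·R2: [0, 0, 0, 0, 0]
Echelon form has 2 nonzero rows, so rank(M) = 2.
The rank gives the maximum number of linearly independent columns: 2.

2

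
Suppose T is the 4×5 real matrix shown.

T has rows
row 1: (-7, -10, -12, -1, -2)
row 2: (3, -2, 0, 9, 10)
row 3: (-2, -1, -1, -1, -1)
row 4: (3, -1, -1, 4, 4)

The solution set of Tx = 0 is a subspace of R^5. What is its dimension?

2

Row reduce to echelon form.
R2 ← R2 + (3/7)·R1: [0, -44/7, -36/7, 60/7, 64/7]
R3 ← R3 − (2/7)·R1: [0, 13/7, 17/7, -5/7, -3/7]
R4 ← R4 + (3/7)·R1: [0, -37/7, -43/7, 25/7, 22/7]
R3 ← R3 + (13/44)·R2: [0, 0, 10/11, 20/11, 25/11]
R4 ← R4 − (37/44)·R2: [0, 0, -20/11, -40/11, -50/11]
R4 ← R4 + (2)·R3: [0, 0, 0, 0, 0]
3 nonzero rows, so rank(T) = 3.
T has 5 columns; by rank–nullity, nullity = 5 − 3 = 2.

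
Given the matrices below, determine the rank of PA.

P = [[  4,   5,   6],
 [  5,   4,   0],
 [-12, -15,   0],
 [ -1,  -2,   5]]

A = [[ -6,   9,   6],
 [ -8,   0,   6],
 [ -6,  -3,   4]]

2

First compute PA:
[[-100,  18,  78],
 [-62,  45,  54],
 [192, -108, -162],
 [ -8, -24,   2]]
Now row reduce the product.
R2 ← R2 − (31/50)·R1: [0, 846/25, 141/25]
R3 ← R3 + (48/25)·R1: [0, -1836/25, -306/25]
R4 ← R4 − (2/25)·R1: [0, -636/25, -106/25]
R3 ← R3 + (102/47)·R2: [0, 0, 0]
R4 ← R4 + (106/141)·R2: [0, 0, 0]
2 nonzero rows, so rank(PA) = 2.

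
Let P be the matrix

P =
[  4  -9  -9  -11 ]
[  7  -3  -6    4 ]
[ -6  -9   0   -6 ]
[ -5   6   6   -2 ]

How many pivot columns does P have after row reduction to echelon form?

Row reduce to echelon form.
R2 ← R2 − (7/4)·R1: [0, 51/4, 39/4, 93/4]
R3 ← R3 + (3/2)·R1: [0, -45/2, -27/2, -45/2]
R4 ← R4 + (5/4)·R1: [0, -21/4, -21/4, -63/4]
R3 ← R3 + (30/17)·R2: [0, 0, 63/17, 315/17]
R4 ← R4 + (7/17)·R2: [0, 0, -21/17, -105/17]
R4 ← R4 + (1/3)·R3: [0, 0, 0, 0]
Echelon form has 3 nonzero rows, so rank(P) = 3.
Each nonzero row contributes one pivot column: 3 pivot columns.

3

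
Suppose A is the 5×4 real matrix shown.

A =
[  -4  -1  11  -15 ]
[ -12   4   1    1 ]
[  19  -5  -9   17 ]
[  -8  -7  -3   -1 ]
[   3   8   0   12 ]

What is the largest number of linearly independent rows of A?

Row reduce to echelon form.
R2 ← R2 − (3)·R1: [0, 7, -32, 46]
R3 ← R3 + (19/4)·R1: [0, -39/4, 173/4, -217/4]
R4 ← R4 − (2)·R1: [0, -5, -25, 29]
R5 ← R5 + (3/4)·R1: [0, 29/4, 33/4, 3/4]
R3 ← R3 + (39/28)·R2: [0, 0, -37/28, 275/28]
R4 ← R4 + (5/7)·R2: [0, 0, -335/7, 433/7]
R5 ← R5 − (29/28)·R2: [0, 0, 1159/28, -1313/28]
R4 ← R4 − (1340/37)·R3: [0, 0, 0, -10872/37]
R5 ← R5 + (1159/37)·R3: [0, 0, 0, 9648/37]
R5 ← R5 + (134/151)·R4: [0, 0, 0, 0]
Echelon form has 4 nonzero rows, so rank(A) = 4.
The rank gives the maximum number of linearly independent rows: 4.

4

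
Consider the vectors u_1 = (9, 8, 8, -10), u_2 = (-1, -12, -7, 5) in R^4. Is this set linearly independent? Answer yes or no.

Form the matrix with these vectors as rows and row reduce.
R2 ← R2 + (1/9)·R1: [0, -100/9, -55/9, 35/9]
2 nonzero rows, so the 2 vectors span a space of dimension 2.
Since 2 = 2, the vectors are linearly independent.

yes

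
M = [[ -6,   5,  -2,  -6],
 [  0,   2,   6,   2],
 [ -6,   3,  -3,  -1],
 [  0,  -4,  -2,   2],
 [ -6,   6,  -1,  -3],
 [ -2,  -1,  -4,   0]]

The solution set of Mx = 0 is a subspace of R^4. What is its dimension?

Row reduce to echelon form.
R3 ← R3 − R1: [0, -2, -1, 5]
R5 ← R5 − R1: [0, 1, 1, 3]
R6 ← R6 − (1/3)·R1: [0, -8/3, -10/3, 2]
R3 ← R3 + R2: [0, 0, 5, 7]
R4 ← R4 + (2)·R2: [0, 0, 10, 6]
R5 ← R5 − (1/2)·R2: [0, 0, -2, 2]
R6 ← R6 + (4/3)·R2: [0, 0, 14/3, 14/3]
R4 ← R4 − (2)·R3: [0, 0, 0, -8]
R5 ← R5 + (2/5)·R3: [0, 0, 0, 24/5]
R6 ← R6 − (14/15)·R3: [0, 0, 0, -28/15]
R5 ← R5 + (3/5)·R4: [0, 0, 0, 0]
R6 ← R6 − (7/30)·R4: [0, 0, 0, 0]
4 nonzero rows, so rank(M) = 4.
M has 4 columns; by rank–nullity, nullity = 4 − 4 = 0.

0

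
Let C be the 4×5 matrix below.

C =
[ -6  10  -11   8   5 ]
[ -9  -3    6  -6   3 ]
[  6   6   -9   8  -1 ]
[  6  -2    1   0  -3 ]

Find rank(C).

2

Row reduce to echelon form.
R2 ← R2 − (3/2)·R1: [0, -18, 45/2, -18, -9/2]
R3 ← R3 + R1: [0, 16, -20, 16, 4]
R4 ← R4 + R1: [0, 8, -10, 8, 2]
R3 ← R3 + (8/9)·R2: [0, 0, 0, 0, 0]
R4 ← R4 + (4/9)·R2: [0, 0, 0, 0, 0]
Echelon form has 2 nonzero rows, so rank(C) = 2.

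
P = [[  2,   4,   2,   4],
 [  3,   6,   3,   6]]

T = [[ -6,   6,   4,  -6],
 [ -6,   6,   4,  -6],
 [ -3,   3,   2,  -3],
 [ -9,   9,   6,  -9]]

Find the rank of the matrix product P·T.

First compute PT:
[[-78,  78,  52, -78],
 [-117, 117,  78, -117]]
Now row reduce the product.
R2 ← R2 − (3/2)·R1: [0, 0, 0, 0]
1 nonzero row, so rank(PT) = 1.

1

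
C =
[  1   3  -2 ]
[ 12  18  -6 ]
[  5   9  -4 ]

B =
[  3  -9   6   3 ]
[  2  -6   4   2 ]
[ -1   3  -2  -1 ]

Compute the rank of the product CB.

First compute CB:
[[ 11, -33,  22,  11],
 [ 78, -234, 156,  78],
 [ 37, -111,  74,  37]]
Now row reduce the product.
R2 ← R2 − (78/11)·R1: [0, 0, 0, 0]
R3 ← R3 − (37/11)·R1: [0, 0, 0, 0]
1 nonzero row, so rank(CB) = 1.

1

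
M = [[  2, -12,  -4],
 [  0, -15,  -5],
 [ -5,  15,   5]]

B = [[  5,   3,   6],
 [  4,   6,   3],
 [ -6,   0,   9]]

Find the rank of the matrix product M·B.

First compute MB:
[[-14, -66, -60],
 [-30, -90, -90],
 [  5,  75,  60]]
Now row reduce the product.
R2 ← R2 − (15/7)·R1: [0, 360/7, 270/7]
R3 ← R3 + (5/14)·R1: [0, 360/7, 270/7]
R3 ← R3 − R2: [0, 0, 0]
2 nonzero rows, so rank(MB) = 2.

2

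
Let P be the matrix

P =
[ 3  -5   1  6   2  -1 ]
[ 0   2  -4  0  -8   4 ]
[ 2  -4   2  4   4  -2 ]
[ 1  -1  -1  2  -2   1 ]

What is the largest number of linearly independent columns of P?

2

Row reduce to echelon form.
R3 ← R3 − (2/3)·R1: [0, -2/3, 4/3, 0, 8/3, -4/3]
R4 ← R4 − (1/3)·R1: [0, 2/3, -4/3, 0, -8/3, 4/3]
R3 ← R3 + (1/3)·R2: [0, 0, 0, 0, 0, 0]
R4 ← R4 − (1/3)·R2: [0, 0, 0, 0, 0, 0]
Echelon form has 2 nonzero rows, so rank(P) = 2.
The rank gives the maximum number of linearly independent columns: 2.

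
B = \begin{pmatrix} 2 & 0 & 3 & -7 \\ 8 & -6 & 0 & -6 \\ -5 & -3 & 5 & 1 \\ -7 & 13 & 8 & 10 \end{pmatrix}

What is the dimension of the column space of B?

Row reduce to echelon form.
R2 ← R2 − (4)·R1: [0, -6, -12, 22]
R3 ← R3 + (5/2)·R1: [0, -3, 25/2, -33/2]
R4 ← R4 + (7/2)·R1: [0, 13, 37/2, -29/2]
R3 ← R3 − (1/2)·R2: [0, 0, 37/2, -55/2]
R4 ← R4 + (13/6)·R2: [0, 0, -15/2, 199/6]
R4 ← R4 + (15/37)·R3: [0, 0, 0, 2444/111]
Echelon form has 4 nonzero rows, so rank(B) = 4.
The column space has dimension equal to the rank: 4.

4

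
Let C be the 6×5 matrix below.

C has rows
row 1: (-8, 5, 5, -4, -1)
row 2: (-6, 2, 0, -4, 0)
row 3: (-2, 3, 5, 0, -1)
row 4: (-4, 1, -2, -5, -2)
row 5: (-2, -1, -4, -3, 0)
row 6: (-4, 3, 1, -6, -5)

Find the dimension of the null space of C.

2

Row reduce to echelon form.
R2 ← R2 − (3/4)·R1: [0, -7/4, -15/4, -1, 3/4]
R3 ← R3 − (1/4)·R1: [0, 7/4, 15/4, 1, -3/4]
R4 ← R4 − (1/2)·R1: [0, -3/2, -9/2, -3, -3/2]
R5 ← R5 − (1/4)·R1: [0, -9/4, -21/4, -2, 1/4]
R6 ← R6 − (1/2)·R1: [0, 1/2, -3/2, -4, -9/2]
R3 ← R3 + R2: [0, 0, 0, 0, 0]
R4 ← R4 − (6/7)·R2: [0, 0, -9/7, -15/7, -15/7]
R5 ← R5 − (9/7)·R2: [0, 0, -3/7, -5/7, -5/7]
R6 ← R6 + (2/7)·R2: [0, 0, -18/7, -30/7, -30/7]
Swap R3 ↔ R4
R5 ← R5 − (1/3)·R3: [0, 0, 0, 0, 0]
R6 ← R6 − (2)·R3: [0, 0, 0, 0, 0]
3 nonzero rows, so rank(C) = 3.
C has 5 columns; by rank–nullity, nullity = 5 − 3 = 2.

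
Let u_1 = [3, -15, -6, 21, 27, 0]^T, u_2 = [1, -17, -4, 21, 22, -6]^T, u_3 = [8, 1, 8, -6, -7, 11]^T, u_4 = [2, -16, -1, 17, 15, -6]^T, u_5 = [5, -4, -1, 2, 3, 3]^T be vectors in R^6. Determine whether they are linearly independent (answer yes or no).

no

Form the matrix with these vectors as rows and row reduce.
R2 ← R2 − (1/3)·R1: [0, -12, -2, 14, 13, -6]
R3 ← R3 − (8/3)·R1: [0, 41, 24, -62, -79, 11]
R4 ← R4 − (2/3)·R1: [0, -6, 3, 3, -3, -6]
R5 ← R5 − (5/3)·R1: [0, 21, 9, -33, -42, 3]
R3 ← R3 + (41/12)·R2: [0, 0, 103/6, -85/6, -415/12, -19/2]
R4 ← R4 − (1/2)·R2: [0, 0, 4, -4, -19/2, -3]
R5 ← R5 + (7/4)·R2: [0, 0, 11/2, -17/2, -77/4, -15/2]
R4 ← R4 − (24/103)·R3: [0, 0, 0, -72/103, -297/206, -81/103]
R5 ← R5 − (33/103)·R3: [0, 0, 0, -408/103, -1683/206, -459/103]
R5 ← R5 − (17/3)·R4: [0, 0, 0, 0, 0, 0]
4 nonzero rows, so the 5 vectors span a space of dimension 4.
Since 4 < 5, the vectors are linearly dependent.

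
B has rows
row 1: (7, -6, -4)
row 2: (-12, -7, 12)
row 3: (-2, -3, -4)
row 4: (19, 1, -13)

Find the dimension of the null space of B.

0

Row reduce to echelon form.
R2 ← R2 + (12/7)·R1: [0, -121/7, 36/7]
R3 ← R3 + (2/7)·R1: [0, -33/7, -36/7]
R4 ← R4 − (19/7)·R1: [0, 121/7, -15/7]
R3 ← R3 − (3/11)·R2: [0, 0, -72/11]
R4 ← R4 + R2: [0, 0, 3]
R4 ← R4 + (11/24)·R3: [0, 0, 0]
3 nonzero rows, so rank(B) = 3.
B has 3 columns; by rank–nullity, nullity = 3 − 3 = 0.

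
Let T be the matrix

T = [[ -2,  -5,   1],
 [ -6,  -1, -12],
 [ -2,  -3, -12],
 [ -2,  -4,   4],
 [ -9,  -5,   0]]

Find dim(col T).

Row reduce to echelon form.
R2 ← R2 − (3)·R1: [0, 14, -15]
R3 ← R3 − R1: [0, 2, -13]
R4 ← R4 − R1: [0, 1, 3]
R5 ← R5 − (9/2)·R1: [0, 35/2, -9/2]
R3 ← R3 − (1/7)·R2: [0, 0, -76/7]
R4 ← R4 − (1/14)·R2: [0, 0, 57/14]
R5 ← R5 − (5/4)·R2: [0, 0, 57/4]
R4 ← R4 + (3/8)·R3: [0, 0, 0]
R5 ← R5 + (21/16)·R3: [0, 0, 0]
Echelon form has 3 nonzero rows, so rank(T) = 3.
The column space has dimension equal to the rank: 3.

3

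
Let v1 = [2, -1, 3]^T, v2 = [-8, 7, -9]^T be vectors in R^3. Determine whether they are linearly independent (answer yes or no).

yes

Form the matrix with these vectors as rows and row reduce.
R2 ← R2 + (4)·R1: [0, 3, 3]
2 nonzero rows, so the 2 vectors span a space of dimension 2.
Since 2 = 2, the vectors are linearly independent.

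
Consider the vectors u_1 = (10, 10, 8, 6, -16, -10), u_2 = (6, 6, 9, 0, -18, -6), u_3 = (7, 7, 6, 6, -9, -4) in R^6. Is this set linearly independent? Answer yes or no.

Form the matrix with these vectors as rows and row reduce.
R2 ← R2 − (3/5)·R1: [0, 0, 21/5, -18/5, -42/5, 0]
R3 ← R3 − (7/10)·R1: [0, 0, 2/5, 9/5, 11/5, 3]
R3 ← R3 − (2/21)·R2: [0, 0, 0, 15/7, 3, 3]
3 nonzero rows, so the 3 vectors span a space of dimension 3.
Since 3 = 3, the vectors are linearly independent.

yes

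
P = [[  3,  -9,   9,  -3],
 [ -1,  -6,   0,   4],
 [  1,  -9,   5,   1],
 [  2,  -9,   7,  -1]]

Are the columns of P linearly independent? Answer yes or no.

Row reduce P to echelon form.
R2 ← R2 + (1/3)·R1: [0, -9, 3, 3]
R3 ← R3 − (1/3)·R1: [0, -6, 2, 2]
R4 ← R4 − (2/3)·R1: [0, -3, 1, 1]
R3 ← R3 − (2/3)·R2: [0, 0, 0, 0]
R4 ← R4 − (1/3)·R2: [0, 0, 0, 0]
2 pivots among 4 columns.
Only 2 < 4 pivot columns, so the columns are linearly dependent.

no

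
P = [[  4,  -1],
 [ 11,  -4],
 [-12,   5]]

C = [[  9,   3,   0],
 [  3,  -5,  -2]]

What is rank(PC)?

2

First compute PC:
[[ 33,  17,   2],
 [ 87,  53,   8],
 [-93, -61, -10]]
Now row reduce the product.
R2 ← R2 − (29/11)·R1: [0, 90/11, 30/11]
R3 ← R3 + (31/11)·R1: [0, -144/11, -48/11]
R3 ← R3 + (8/5)·R2: [0, 0, 0]
2 nonzero rows, so rank(PC) = 2.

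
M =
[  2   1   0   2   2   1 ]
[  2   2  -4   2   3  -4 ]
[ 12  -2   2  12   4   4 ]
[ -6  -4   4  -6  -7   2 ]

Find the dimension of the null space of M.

3

Row reduce to echelon form.
R2 ← R2 − R1: [0, 1, -4, 0, 1, -5]
R3 ← R3 − (6)·R1: [0, -8, 2, 0, -8, -2]
R4 ← R4 + (3)·R1: [0, -1, 4, 0, -1, 5]
R3 ← R3 + (8)·R2: [0, 0, -30, 0, 0, -42]
R4 ← R4 + R2: [0, 0, 0, 0, 0, 0]
3 nonzero rows, so rank(M) = 3.
M has 6 columns; by rank–nullity, nullity = 6 − 3 = 3.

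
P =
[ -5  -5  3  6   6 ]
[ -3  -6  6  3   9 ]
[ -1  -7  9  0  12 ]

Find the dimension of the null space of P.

Row reduce to echelon form.
R2 ← R2 − (3/5)·R1: [0, -3, 21/5, -3/5, 27/5]
R3 ← R3 − (1/5)·R1: [0, -6, 42/5, -6/5, 54/5]
R3 ← R3 − (2)·R2: [0, 0, 0, 0, 0]
2 nonzero rows, so rank(P) = 2.
P has 5 columns; by rank–nullity, nullity = 5 − 2 = 3.

3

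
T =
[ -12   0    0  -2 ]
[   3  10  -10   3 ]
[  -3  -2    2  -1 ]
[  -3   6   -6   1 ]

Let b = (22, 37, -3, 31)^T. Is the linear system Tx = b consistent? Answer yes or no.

Row reduce the augmented matrix [T | b].
R2 ← R2 + (1/4)·R1: [0, 10, -10, 5/2, 85/2]
R3 ← R3 − (1/4)·R1: [0, -2, 2, -1/2, -17/2]
R4 ← R4 − (1/4)·R1: [0, 6, -6, 3/2, 51/2]
R3 ← R3 + (1/5)·R2: [0, 0, 0, 0, 0]
R4 ← R4 − (3/5)·R2: [0, 0, 0, 0, 0]
The echelon form has 2 nonzero rows, and every pivot lies in the first 4 columns, so rank(T) = rank([T|b]) = 2.
The system is consistent.

yes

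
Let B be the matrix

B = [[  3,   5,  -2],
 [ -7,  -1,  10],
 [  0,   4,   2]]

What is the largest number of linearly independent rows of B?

Row reduce to echelon form.
R2 ← R2 + (7/3)·R1: [0, 32/3, 16/3]
R3 ← R3 − (3/8)·R2: [0, 0, 0]
Echelon form has 2 nonzero rows, so rank(B) = 2.
The rank gives the maximum number of linearly independent rows: 2.

2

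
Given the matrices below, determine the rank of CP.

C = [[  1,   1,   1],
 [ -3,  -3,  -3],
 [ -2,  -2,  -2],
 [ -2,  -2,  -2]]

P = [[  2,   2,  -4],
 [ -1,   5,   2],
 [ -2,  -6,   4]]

1

First compute CP:
[[ -1,   1,   2],
 [  3,  -3,  -6],
 [  2,  -2,  -4],
 [  2,  -2,  -4]]
Now row reduce the product.
R2 ← R2 + (3)·R1: [0, 0, 0]
R3 ← R3 + (2)·R1: [0, 0, 0]
R4 ← R4 + (2)·R1: [0, 0, 0]
1 nonzero row, so rank(CP) = 1.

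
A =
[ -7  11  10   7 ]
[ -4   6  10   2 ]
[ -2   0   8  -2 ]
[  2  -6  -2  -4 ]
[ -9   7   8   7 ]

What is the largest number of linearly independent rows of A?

Row reduce to echelon form.
R2 ← R2 − (4/7)·R1: [0, -2/7, 30/7, -2]
R3 ← R3 − (2/7)·R1: [0, -22/7, 36/7, -4]
R4 ← R4 + (2/7)·R1: [0, -20/7, 6/7, -2]
R5 ← R5 − (9/7)·R1: [0, -50/7, -34/7, -2]
R3 ← R3 − (11)·R2: [0, 0, -42, 18]
R4 ← R4 − (10)·R2: [0, 0, -42, 18]
R5 ← R5 − (25)·R2: [0, 0, -112, 48]
R4 ← R4 − R3: [0, 0, 0, 0]
R5 ← R5 − (8/3)·R3: [0, 0, 0, 0]
Echelon form has 3 nonzero rows, so rank(A) = 3.
The rank gives the maximum number of linearly independent rows: 3.

3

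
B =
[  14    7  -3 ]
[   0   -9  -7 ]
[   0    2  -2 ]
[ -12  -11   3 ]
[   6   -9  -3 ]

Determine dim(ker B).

0

Row reduce to echelon form.
R4 ← R4 + (6/7)·R1: [0, -5, 3/7]
R5 ← R5 − (3/7)·R1: [0, -12, -12/7]
R3 ← R3 + (2/9)·R2: [0, 0, -32/9]
R4 ← R4 − (5/9)·R2: [0, 0, 272/63]
R5 ← R5 − (4/3)·R2: [0, 0, 160/21]
R4 ← R4 + (17/14)·R3: [0, 0, 0]
R5 ← R5 + (15/7)·R3: [0, 0, 0]
3 nonzero rows, so rank(B) = 3.
B has 3 columns; by rank–nullity, nullity = 3 − 3 = 0.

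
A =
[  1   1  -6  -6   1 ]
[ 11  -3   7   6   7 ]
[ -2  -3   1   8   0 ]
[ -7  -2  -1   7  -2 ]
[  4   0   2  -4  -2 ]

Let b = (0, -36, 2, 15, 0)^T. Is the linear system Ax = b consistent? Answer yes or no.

Row reduce the augmented matrix [A | b].
R2 ← R2 − (11)·R1: [0, -14, 73, 72, -4, -36]
R3 ← R3 + (2)·R1: [0, -1, -11, -4, 2, 2]
R4 ← R4 + (7)·R1: [0, 5, -43, -35, 5, 15]
R5 ← R5 − (4)·R1: [0, -4, 26, 20, -6, 0]
R3 ← R3 − (1/14)·R2: [0, 0, -227/14, -64/7, 16/7, 32/7]
R4 ← R4 + (5/14)·R2: [0, 0, -237/14, -65/7, 25/7, 15/7]
R5 ← R5 − (2/7)·R2: [0, 0, 36/7, -4/7, -34/7, 72/7]
R4 ← R4 − (237/227)·R3: [0, 0, 0, 59/227, 269/227, -597/227]
R5 ← R5 + (72/227)·R3: [0, 0, 0, -788/227, -938/227, 2664/227]
R5 ← R5 + (788/59)·R4: [0, 0, 0, 0, 690/59, -1380/59]
The echelon form has 5 nonzero rows, and every pivot lies in the first 5 columns, so rank(A) = rank([A|b]) = 5.
The system is consistent.

yes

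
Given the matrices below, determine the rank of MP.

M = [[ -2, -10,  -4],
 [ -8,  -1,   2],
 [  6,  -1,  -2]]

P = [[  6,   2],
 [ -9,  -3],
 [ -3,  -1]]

First compute MP:
[[ 90,  30],
 [-45, -15],
 [ 51,  17]]
Now row reduce the product.
R2 ← R2 + (1/2)·R1: [0, 0]
R3 ← R3 − (17/30)·R1: [0, 0]
1 nonzero row, so rank(MP) = 1.

1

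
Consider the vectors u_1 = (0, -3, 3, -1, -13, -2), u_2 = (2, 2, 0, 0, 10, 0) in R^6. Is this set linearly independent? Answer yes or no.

Form the matrix with these vectors as rows and row reduce.
Swap R1 ↔ R2
2 nonzero rows, so the 2 vectors span a space of dimension 2.
Since 2 = 2, the vectors are linearly independent.

yes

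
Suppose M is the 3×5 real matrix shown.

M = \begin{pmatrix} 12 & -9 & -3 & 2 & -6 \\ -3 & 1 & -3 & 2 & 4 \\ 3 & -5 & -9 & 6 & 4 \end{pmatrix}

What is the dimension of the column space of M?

2

Row reduce to echelon form.
R2 ← R2 + (1/4)·R1: [0, -5/4, -15/4, 5/2, 5/2]
R3 ← R3 − (1/4)·R1: [0, -11/4, -33/4, 11/2, 11/2]
R3 ← R3 − (11/5)·R2: [0, 0, 0, 0, 0]
Echelon form has 2 nonzero rows, so rank(M) = 2.
The column space has dimension equal to the rank: 2.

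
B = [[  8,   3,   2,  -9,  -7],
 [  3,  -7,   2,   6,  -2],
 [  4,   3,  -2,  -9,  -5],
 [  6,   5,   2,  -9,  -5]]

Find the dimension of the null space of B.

Row reduce to echelon form.
R2 ← R2 − (3/8)·R1: [0, -65/8, 5/4, 75/8, 5/8]
R3 ← R3 − (1/2)·R1: [0, 3/2, -3, -9/2, -3/2]
R4 ← R4 − (3/4)·R1: [0, 11/4, 1/2, -9/4, 1/4]
R3 ← R3 + (12/65)·R2: [0, 0, -36/13, -36/13, -18/13]
R4 ← R4 + (22/65)·R2: [0, 0, 12/13, 12/13, 6/13]
R4 ← R4 + (1/3)·R3: [0, 0, 0, 0, 0]
3 nonzero rows, so rank(B) = 3.
B has 5 columns; by rank–nullity, nullity = 5 − 3 = 2.

2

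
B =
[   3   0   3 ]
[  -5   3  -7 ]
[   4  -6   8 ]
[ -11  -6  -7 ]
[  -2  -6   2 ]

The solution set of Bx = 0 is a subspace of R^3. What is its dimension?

Row reduce to echelon form.
R2 ← R2 + (5/3)·R1: [0, 3, -2]
R3 ← R3 − (4/3)·R1: [0, -6, 4]
R4 ← R4 + (11/3)·R1: [0, -6, 4]
R5 ← R5 + (2/3)·R1: [0, -6, 4]
R3 ← R3 + (2)·R2: [0, 0, 0]
R4 ← R4 + (2)·R2: [0, 0, 0]
R5 ← R5 + (2)·R2: [0, 0, 0]
2 nonzero rows, so rank(B) = 2.
B has 3 columns; by rank–nullity, nullity = 3 − 2 = 1.

1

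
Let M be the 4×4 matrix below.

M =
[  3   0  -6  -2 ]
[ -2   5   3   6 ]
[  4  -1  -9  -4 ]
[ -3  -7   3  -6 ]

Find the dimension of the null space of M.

1

Row reduce to echelon form.
R2 ← R2 + (2/3)·R1: [0, 5, -1, 14/3]
R3 ← R3 − (4/3)·R1: [0, -1, -1, -4/3]
R4 ← R4 + R1: [0, -7, -3, -8]
R3 ← R3 + (1/5)·R2: [0, 0, -6/5, -2/5]
R4 ← R4 + (7/5)·R2: [0, 0, -22/5, -22/15]
R4 ← R4 − (11/3)·R3: [0, 0, 0, 0]
3 nonzero rows, so rank(M) = 3.
M has 4 columns; by rank–nullity, nullity = 4 − 3 = 1.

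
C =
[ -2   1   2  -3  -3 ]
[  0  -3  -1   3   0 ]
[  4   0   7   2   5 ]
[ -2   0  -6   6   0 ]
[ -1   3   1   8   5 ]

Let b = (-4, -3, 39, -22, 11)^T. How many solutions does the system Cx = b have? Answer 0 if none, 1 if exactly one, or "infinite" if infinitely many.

1

Row reduce the augmented matrix [C | b].
R3 ← R3 + (2)·R1: [0, 2, 11, -4, -1, 31]
R4 ← R4 − R1: [0, -1, -8, 9, 3, -18]
R5 ← R5 − (1/2)·R1: [0, 5/2, 0, 19/2, 13/2, 13]
R3 ← R3 + (2/3)·R2: [0, 0, 31/3, -2, -1, 29]
R4 ← R4 − (1/3)·R2: [0, 0, -23/3, 8, 3, -17]
R5 ← R5 + (5/6)·R2: [0, 0, -5/6, 12, 13/2, 21/2]
R4 ← R4 + (23/31)·R3: [0, 0, 0, 202/31, 70/31, 140/31]
R5 ← R5 + (5/62)·R3: [0, 0, 0, 367/31, 199/31, 398/31]
R5 ← R5 − (367/202)·R4: [0, 0, 0, 0, 234/101, 468/101]
The echelon form has 5 nonzero rows, and every pivot lies in the first 5 columns, so rank(C) = rank([C|b]) = 5.
The system is consistent.
rank = 5 = number of unknowns, so the solution is unique.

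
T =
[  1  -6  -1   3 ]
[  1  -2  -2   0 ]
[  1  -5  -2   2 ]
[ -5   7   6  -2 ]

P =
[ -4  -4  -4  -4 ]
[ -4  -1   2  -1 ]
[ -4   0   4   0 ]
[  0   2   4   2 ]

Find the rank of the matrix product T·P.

First compute TP:
[[ 24,   8,  -8,   8],
 [ 12,  -2, -16,  -2],
 [ 24,   5, -14,   5],
 [-32,   9,  50,   9]]
Now row reduce the product.
R2 ← R2 − (1/2)·R1: [0, -6, -12, -6]
R3 ← R3 − R1: [0, -3, -6, -3]
R4 ← R4 + (4/3)·R1: [0, 59/3, 118/3, 59/3]
R3 ← R3 − (1/2)·R2: [0, 0, 0, 0]
R4 ← R4 + (59/18)·R2: [0, 0, 0, 0]
2 nonzero rows, so rank(TP) = 2.

2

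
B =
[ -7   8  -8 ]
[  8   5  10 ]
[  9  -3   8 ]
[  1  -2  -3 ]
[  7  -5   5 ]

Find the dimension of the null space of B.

Row reduce to echelon form.
R2 ← R2 + (8/7)·R1: [0, 99/7, 6/7]
R3 ← R3 + (9/7)·R1: [0, 51/7, -16/7]
R4 ← R4 + (1/7)·R1: [0, -6/7, -29/7]
R5 ← R5 + R1: [0, 3, -3]
R3 ← R3 − (17/33)·R2: [0, 0, -30/11]
R4 ← R4 + (2/33)·R2: [0, 0, -45/11]
R5 ← R5 − (7/33)·R2: [0, 0, -35/11]
R4 ← R4 − (3/2)·R3: [0, 0, 0]
R5 ← R5 − (7/6)·R3: [0, 0, 0]
3 nonzero rows, so rank(B) = 3.
B has 3 columns; by rank–nullity, nullity = 3 − 3 = 0.

0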